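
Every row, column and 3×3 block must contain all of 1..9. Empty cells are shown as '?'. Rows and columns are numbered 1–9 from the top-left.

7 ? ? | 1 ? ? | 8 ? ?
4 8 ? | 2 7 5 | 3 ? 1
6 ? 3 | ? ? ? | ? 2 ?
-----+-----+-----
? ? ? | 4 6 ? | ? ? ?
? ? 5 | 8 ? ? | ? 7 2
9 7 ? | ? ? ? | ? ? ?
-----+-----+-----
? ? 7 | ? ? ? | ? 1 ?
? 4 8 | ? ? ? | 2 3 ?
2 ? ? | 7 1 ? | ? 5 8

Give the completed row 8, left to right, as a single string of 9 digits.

148659237

r2c3 = 9: row 2 has {1,2,3,4,5,7,8}; col 3 has {3,5,7,8}; box has {3,4,6,7,8} → only 9 remains.
r2c8 = 6: row 2 has {1,2,3,4,5,7,8,9}; col 8 has {1,2,3,5,7}; box has {1,2,3,8} → only 6 remains.
r3c4 = 9: row 3 has {2,3,6}; col 4 has {1,2,4,7,8}; box has {1,2,5,7} → only 9 remains.
r9c3 = 6: row 9 has {1,2,5,7,8}; col 3 has {3,5,7,8,9}; box has {2,4,7,8} → only 6 remains.
r1c3 = 2: row 1 has {1,7,8}; col 3 has {3,5,6,7,8,9}; box has {3,4,6,7,8,9} → only 2 remains.
r4c3 = 1: row 4 has {4,6}; col 3 has {2,3,5,6,7,8,9}; box has {5,7,9} → only 1 remains.
r5c1 = 3: row 5 has {2,5,7,8}; col 1 has {2,4,6,7,9}; box has {1,5,7,9} → only 3 remains.
r5c2 = 6: row 5 has {2,3,5,7,8}; col 2 has {4,7,8}; box has {1,3,5,7,9} → only 6 remains.
r5c5 = 9: row 5 has {2,3,5,6,7,8}; col 5 has {1,6,7}; box has {4,6,8} → only 9 remains.
r5c6 = 1: row 5 has {2,3,5,6,7,8,9}; col 6 has {5}; box has {4,6,8,9} → only 1 remains.
r5c7 = 4: row 5 has {1,2,3,5,6,7,8,9}; col 7 has {2,3,8}; box has {2,7} → only 4 remains.
r6c3 = 4: row 6 has {7,9}; col 3 has {1,2,3,5,6,7,8,9}; box has {1,3,5,6,7,9} → only 4 remains.
r6c8 = 8: row 6 has {4,7,9}; col 8 has {1,2,3,5,6,7}; box has {2,4,7} → only 8 remains.
r7c1 = 5: row 7 has {1,7}; col 1 has {2,3,4,6,7,9}; box has {2,4,6,7,8} → only 5 remains.
r8c1 = 1: row 8 has {2,3,4,8}; col 1 has {2,3,4,5,6,7,9}; box has {2,4,5,6,7,8} → only 1 remains.
r8c5 = 5: row 8 has {1,2,3,4,8}; col 5 has {1,6,7,9}; box has {1,7} → only 5 remains.
r9c7 = 9: row 9 has {1,2,5,6,7,8}; col 7 has {2,3,4,8}; box has {1,2,3,5,8} → only 9 remains.
r1c2 = 5: row 1 has {1,2,7,8}; col 2 has {4,6,7,8}; box has {2,3,4,6,7,8,9} → only 5 remains.
r3c2 = 1: row 3 has {2,3,6,9}; col 2 has {4,5,6,7,8}; box has {2,3,4,5,6,7,8,9} → only 1 remains.
r4c1 = 8: row 4 has {1,4,6}; col 1 has {1,2,3,4,5,6,7,9}; box has {1,3,4,5,6,7,9} → only 8 remains.
r4c2 = 2: row 4 has {1,4,6,8}; col 2 has {1,4,5,6,7,8}; box has {1,3,4,5,6,7,8,9} → only 2 remains.
r4c7 = 5: row 4 has {1,2,4,6,8}; col 7 has {2,3,4,8,9}; box has {2,4,7,8} → only 5 remains.
r4c8 = 9: row 4 has {1,2,4,5,6,8}; col 8 has {1,2,3,5,6,7,8}; box has {2,4,5,7,8} → only 9 remains.
r4c9 = 3: row 4 has {1,2,4,5,6,8,9}; col 9 has {1,2,8}; box has {2,4,5,7,8,9} → only 3 remains.
r6c9 = 6: row 6 has {4,7,8,9}; col 9 has {1,2,3,8}; box has {2,3,4,5,7,8,9} → only 6 remains.
r7c7 = 6: row 7 has {1,5,7}; col 7 has {2,3,4,5,8,9}; box has {1,2,3,5,8,9} → only 6 remains.
r7c9 = 4: row 7 has {1,5,6,7}; col 9 has {1,2,3,6,8}; box has {1,2,3,5,6,8,9} → only 4 remains.
r8c4 = 6: row 8 has {1,2,3,4,5,8}; col 4 has {1,2,4,7,8,9}; box has {1,5,7} → only 6 remains.
r8c6 = 9: row 8 has {1,2,3,4,5,6,8}; col 6 has {1,5}; box has {1,5,6,7} → only 9 remains.
r8c9 = 7: row 8 has {1,2,3,4,5,6,8,9}; col 9 has {1,2,3,4,6,8}; box has {1,2,3,4,5,6,8,9} → only 7 remains.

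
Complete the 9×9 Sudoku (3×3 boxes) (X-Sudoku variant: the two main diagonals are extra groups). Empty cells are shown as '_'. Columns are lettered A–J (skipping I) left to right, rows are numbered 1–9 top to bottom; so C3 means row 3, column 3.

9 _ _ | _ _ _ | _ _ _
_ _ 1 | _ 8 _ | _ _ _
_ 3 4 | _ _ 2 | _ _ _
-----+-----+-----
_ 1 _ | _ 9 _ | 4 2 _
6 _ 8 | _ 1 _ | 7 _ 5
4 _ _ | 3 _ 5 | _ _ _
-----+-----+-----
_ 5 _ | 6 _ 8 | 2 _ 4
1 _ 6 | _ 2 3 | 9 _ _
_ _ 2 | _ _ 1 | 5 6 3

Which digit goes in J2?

7

F5 = 4: row 5 has {1,5,6,7,8}; col 6 has {1,2,3,5,8}; box has {1,3,5,9} → only 4 remains.
E7 = 7: row 7 has {2,4,5,6,8}; col 5 has {1,2,8,9}; box has {1,2,3,6,8} → only 7 remains.
H7 = 1: row 7 has {2,4,5,6,7,8}; col 8 has {2,6}; box has {2,3,4,5,6,9} → only 1 remains.
E9 = 4: row 9 has {1,2,3,5,6}; col 5 has {1,2,7,8,9}; box has {1,2,3,6,7,8} → only 4 remains.
D5 = 2: row 5 has {1,4,5,6,7,8}; col 4 has {3,6}; box has {1,3,4,5,9} → only 2 remains.
E6 = 6: row 6 has {3,4,5}; col 5 has {1,2,4,7,8,9}; box has {1,2,3,4,5,9} → only 6 remains.
A7 = 3: row 7 has {1,2,4,5,6,7,8}; col 1 has {1,4,6,9}; box has {1,2,5,6} → only 3 remains.
C7 = 9: row 7 has {1,2,3,4,5,6,7,8}; col 3 has {1,2,4,6,8}; box has {1,2,3,5,6}; anti-diagonal has {1,3} → only 9 remains.
D8 = 5: row 8 has {1,2,3,6,9}; col 4 has {2,3,6}; box has {1,2,3,4,6,7,8} → only 5 remains.
D9 = 9: row 9 has {1,2,3,4,5,6}; col 4 has {2,3,5,6}; box has {1,2,3,4,5,6,7,8} → only 9 remains.
E3 = 5: row 3 has {2,3,4}; col 5 has {1,2,4,6,7,8,9}; box has {2,8} → only 5 remains.
F4 = 7: row 4 has {1,2,4,9}; col 6 has {1,2,3,4,5,8}; box has {1,2,3,4,5,6,9}; anti-diagonal has {1,3,9} → only 7 remains.
B5 = 9: row 5 has {1,2,4,5,6,7,8}; col 2 has {1,3,5}; box has {1,4,6,8} → only 9 remains.
H5 = 3: row 5 has {1,2,4,5,6,7,8,9}; col 8 has {1,2,6}; box has {2,4,5,7} → only 3 remains.
C6 = 7: row 6 has {3,4,5,6}; col 3 has {1,2,4,6,8,9}; box has {1,4,6,8,9} → only 7 remains.
A9 = 8: row 9 has {1,2,3,4,5,6,9}; col 1 has {1,3,4,6,9}; box has {1,2,3,5,6,9}; anti-diagonal has {1,3,7,9} → only 8 remains.
B9 = 7: row 9 has {1,2,3,4,5,6,8,9}; col 2 has {1,3,5,9}; box has {1,2,3,5,6,8,9} → only 7 remains.
C1 = 5: row 1 has {9}; col 3 has {1,2,4,6,7,8,9}; box has {1,3,4,9} → only 5 remains.
E1 = 3: row 1 has {5,9}; col 5 has {1,2,4,5,6,7,8,9}; box has {2,5,8} → only 3 remains.
F1 = 6: row 1 has {3,5,9}; col 6 has {1,2,3,4,5,7,8}; box has {2,3,5,8} → only 6 remains.
J1 = 2: row 1 has {3,5,6,9}; col 9 has {3,4,5}; box has {}; anti-diagonal has {1,3,7,8,9} → only 2 remains.
B2 = 6: row 2 has {1,8}; col 2 has {1,3,5,7,9}; box has {1,3,4,5,9}; main diagonal has {1,2,3,4,5,9} → only 6 remains.
F2 = 9: row 2 has {1,6,8}; col 6 has {1,2,3,4,5,6,7,8}; box has {2,3,5,6,8} → only 9 remains.
G2 = 3: row 2 has {1,6,8,9}; col 7 has {2,4,5,7,9}; box has {2} → only 3 remains.
J2 = 7: row 2 has {1,3,6,8,9}; col 9 has {2,3,4,5}; box has {2,3} → only 7 remains.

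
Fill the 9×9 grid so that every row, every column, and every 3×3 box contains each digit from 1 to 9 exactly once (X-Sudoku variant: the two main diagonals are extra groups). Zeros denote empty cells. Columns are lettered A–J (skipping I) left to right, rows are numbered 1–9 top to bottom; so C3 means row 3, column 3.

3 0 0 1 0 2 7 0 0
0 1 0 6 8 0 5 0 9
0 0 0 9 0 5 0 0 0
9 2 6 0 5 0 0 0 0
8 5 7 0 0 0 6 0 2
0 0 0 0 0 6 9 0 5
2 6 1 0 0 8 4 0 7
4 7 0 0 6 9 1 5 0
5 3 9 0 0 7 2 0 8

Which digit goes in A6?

E1 = 4: row 1 has {1,2,3,7}; col 5 has {5,6,8}; box has {1,2,5,6,8,9} → only 4 remains.
J1 = 6: row 1 has {1,2,3,4,7}; col 9 has {2,5,7,8,9}; box has {5,7,9}; anti-diagonal has {1,5,7} → only 6 remains.
A2 = 7: row 2 has {1,5,6,8,9}; col 1 has {2,3,4,5,8,9}; box has {1,3} → only 7 remains.
F2 = 3: row 2 has {1,5,6,7,8,9}; col 6 has {2,5,6,7,8,9}; box has {1,2,4,5,6,8,9} → only 3 remains.
A3 = 6: row 3 has {5,9}; col 1 has {2,3,4,5,7,8,9}; box has {1,3,7} → only 6 remains.
C3 = 2: row 3 has {5,6,9}; col 3 has {1,6,7,9}; box has {1,3,6,7}; main diagonal has {1,3,4,5,6,8} → only 2 remains.
E3 = 7: row 3 has {2,5,6,9}; col 5 has {4,5,6,8}; box has {1,2,3,4,5,6,8,9} → only 7 remains.
D4 = 7: row 4 has {2,5,6,9}; col 4 has {1,6,9}; box has {5,6}; main diagonal has {1,2,3,4,5,6,8} → only 7 remains.
F4 = 4: row 4 has {2,5,6,7,9}; col 6 has {2,3,5,6,7,8,9}; box has {5,6,7}; anti-diagonal has {1,5,6,7} → only 4 remains.
D5 = 3: row 5 has {2,5,6,7,8}; col 4 has {1,6,7,9}; box has {4,5,6,7} → only 3 remains.
E5 = 9: row 5 has {2,3,5,6,7,8}; col 5 has {4,5,6,7,8}; box has {3,4,5,6,7}; main diagonal has {1,2,3,4,5,6,7,8}; anti-diagonal has {1,4,5,6,7} → only 9 remains.
F5 = 1: row 5 has {2,3,5,6,7,8,9}; col 6 has {2,3,4,5,6,7,8,9}; box has {3,4,5,6,7,9} → only 1 remains.
H5 = 4: row 5 has {1,2,3,5,6,7,8,9}; col 8 has {5}; box has {2,5,6,9} → only 4 remains.
A6 = 1: row 6 has {5,6,9}; col 1 has {2,3,4,5,6,7,8,9}; box has {2,5,6,7,8,9} → only 1 remains.

1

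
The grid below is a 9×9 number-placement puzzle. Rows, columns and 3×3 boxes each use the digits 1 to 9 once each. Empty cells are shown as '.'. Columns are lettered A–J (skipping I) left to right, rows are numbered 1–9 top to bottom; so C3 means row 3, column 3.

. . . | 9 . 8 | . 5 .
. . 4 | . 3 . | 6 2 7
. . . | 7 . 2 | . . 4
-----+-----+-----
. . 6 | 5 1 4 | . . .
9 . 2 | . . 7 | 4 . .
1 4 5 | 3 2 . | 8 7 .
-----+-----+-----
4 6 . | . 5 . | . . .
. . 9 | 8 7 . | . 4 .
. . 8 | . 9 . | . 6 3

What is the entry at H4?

J1 = 1 (sole candidate).
D2 = 1 (sole candidate).
F2 = 5 (sole candidate).
E3 = 6 (sole candidate).
D5 = 6 (sole candidate).
E5 = 8 (sole candidate).
J5 = 5 (sole candidate).
F6 = 9 (sole candidate).
J6 = 6 (sole candidate).
D7 = 2 (sole candidate).
J8 = 2 (sole candidate).
D9 = 4 (sole candidate).
F9 = 1 (sole candidate).
E1 = 4 (sole candidate).
G1 = 3 (sole candidate).
A2 = 8 (sole candidate).
B2 = 9 (sole candidate).
G3 = 9 (sole candidate).
H3 = 8 (sole candidate).
G4 = 2 (sole candidate).
J4 = 9 (sole candidate).
B5 = 3 (sole candidate).
H5 = 1 (sole candidate).
F7 = 3 (sole candidate).
H7 = 9 (sole candidate).
J7 = 8 (sole candidate).
F8 = 6 (sole candidate).
C1 = 7 (sole candidate).
A4 = 7 (sole candidate).
B4 = 8 (sole candidate).
H4 = 3: row 4 has {1,2,4,5,6,7,8,9}; col 8 has {1,2,4,5,6,7,8,9}; box has {1,2,4,5,6,7,8,9} → only 3 remains.

3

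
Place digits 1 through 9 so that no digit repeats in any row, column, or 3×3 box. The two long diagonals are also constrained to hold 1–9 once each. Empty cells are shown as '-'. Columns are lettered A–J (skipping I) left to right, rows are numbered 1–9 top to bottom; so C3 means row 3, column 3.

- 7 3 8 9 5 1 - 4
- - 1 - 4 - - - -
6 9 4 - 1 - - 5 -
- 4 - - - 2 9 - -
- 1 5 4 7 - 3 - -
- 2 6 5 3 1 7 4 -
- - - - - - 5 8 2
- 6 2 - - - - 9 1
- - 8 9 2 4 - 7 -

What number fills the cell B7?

3

A1 = 2: row 1 has {1,3,4,5,7,8,9}; col 1 has {6}; box has {1,3,4,6,7,9}; main diagonal has {1,4,5,7,9} → only 2 remains.
H1 = 6: row 1 has {1,2,3,4,5,7,8,9}; col 8 has {4,5,7,8,9}; box has {1,4,5} → only 6 remains.
B2 = 8: row 2 has {1,4}; col 2 has {1,2,4,6,7,9}; box has {1,2,3,4,6,7,9}; main diagonal has {1,2,4,5,7,9} → only 8 remains.
G2 = 2: row 2 has {1,4,8}; col 7 has {1,3,5,7,9}; box has {1,4,5,6} → only 2 remains.
H2 = 3: row 2 has {1,2,4,8}; col 8 has {4,5,6,7,8,9}; box has {1,2,4,5,6}; anti-diagonal has {2,4,5,6,7} → only 3 remains.
G3 = 8: row 3 has {1,4,5,6,9}; col 7 has {1,2,3,5,7,9}; box has {1,2,3,4,5,6}; anti-diagonal has {2,3,4,5,6,7} → only 8 remains.
J3 = 7: row 3 has {1,4,5,6,8,9}; col 9 has {1,2,4}; box has {1,2,3,4,5,6,8} → only 7 remains.
C4 = 7: row 4 has {2,4,9}; col 3 has {1,2,3,4,5,6,8}; box has {1,2,4,5,6} → only 7 remains.
D4 = 6: row 4 has {2,4,7,9}; col 4 has {4,5,8,9}; box has {1,2,3,4,5,7}; main diagonal has {1,2,4,5,7,8,9} → only 6 remains.
E4 = 8: row 4 has {2,4,6,7,9}; col 5 has {1,2,3,4,7,9}; box has {1,2,3,4,5,6,7} → only 8 remains.
H4 = 1: row 4 has {2,4,6,7,8,9}; col 8 has {3,4,5,6,7,8,9}; box has {3,4,7,9} → only 1 remains.
J4 = 5: row 4 has {1,2,4,6,7,8,9}; col 9 has {1,2,4,7}; box has {1,3,4,7,9} → only 5 remains.
F5 = 9: row 5 has {1,3,4,5,7}; col 6 has {1,2,4,5}; box has {1,2,3,4,5,6,7,8} → only 9 remains.
H5 = 2: row 5 has {1,3,4,5,7,9}; col 8 has {1,3,4,5,6,7,8,9}; box has {1,3,4,5,7,9} → only 2 remains.
J6 = 8: row 6 has {1,2,3,4,5,6,7}; col 9 has {1,2,4,5,7}; box has {1,2,3,4,5,7,9} → only 8 remains.
B7 = 3: row 7 has {2,5,8}; col 2 has {1,2,4,6,7,8,9}; box has {2,6,8} → only 3 remains.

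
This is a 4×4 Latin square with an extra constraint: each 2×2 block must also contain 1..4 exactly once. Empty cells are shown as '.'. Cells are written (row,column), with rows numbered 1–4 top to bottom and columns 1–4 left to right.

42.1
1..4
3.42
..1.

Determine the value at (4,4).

(1,3) = 3: row 1 has {1,2,4}; col 3 has {1,4}; box has {1,4} → only 3 remains.
(2,2) = 3: row 2 has {1,4}; col 2 has {2}; box has {1,2,4} → only 3 remains.
(2,3) = 2: row 2 has {1,3,4}; col 3 has {1,3,4}; box has {1,3,4} → only 2 remains.
(3,2) = 1: row 3 has {2,3,4}; col 2 has {2,3}; box has {3} → only 1 remains.
(4,1) = 2: row 4 has {1}; col 1 has {1,3,4}; box has {1,3} → only 2 remains.
(4,2) = 4: row 4 has {1,2}; col 2 has {1,2,3}; box has {1,2,3} → only 4 remains.
(4,4) = 3: row 4 has {1,2,4}; col 4 has {1,2,4}; box has {1,2,4} → only 3 remains.

3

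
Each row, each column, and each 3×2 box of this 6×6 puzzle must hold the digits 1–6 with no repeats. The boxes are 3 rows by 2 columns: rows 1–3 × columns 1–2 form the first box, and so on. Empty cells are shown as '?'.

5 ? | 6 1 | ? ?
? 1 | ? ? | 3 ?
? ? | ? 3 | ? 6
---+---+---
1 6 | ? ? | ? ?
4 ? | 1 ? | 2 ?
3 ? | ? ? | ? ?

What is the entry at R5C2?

R1C5 = 4: row 1 has {1,5,6}; col 5 has {2,3}; box has {3,6} → only 4 remains.
R1C6 = 2: row 1 has {1,4,5,6}; col 6 has {6}; box has {3,4,6} → only 2 remains.
R2C6 = 5: row 2 has {1,3}; col 6 has {2,6}; box has {2,3,4,6} → only 5 remains.
R3C1 = 2: row 3 has {3,6}; col 1 has {1,3,4,5}; box has {1,5} → only 2 remains.
R3C2 = 4: row 3 has {2,3,6}; col 2 has {1,6}; box has {1,2,5} → only 4 remains.
R3C3 = 5: row 3 has {2,3,4,6}; col 3 has {1,6}; box has {1,3,6} → only 5 remains.
R3C5 = 1: row 3 has {2,3,4,5,6}; col 5 has {2,3,4}; box has {2,3,4,5,6} → only 1 remains.
R4C5 = 5: row 4 has {1,6}; col 5 has {1,2,3,4}; box has {2} → only 5 remains.
R5C2 = 5: row 5 has {1,2,4}; col 2 has {1,4,6}; box has {1,3,4,6} → only 5 remains.

5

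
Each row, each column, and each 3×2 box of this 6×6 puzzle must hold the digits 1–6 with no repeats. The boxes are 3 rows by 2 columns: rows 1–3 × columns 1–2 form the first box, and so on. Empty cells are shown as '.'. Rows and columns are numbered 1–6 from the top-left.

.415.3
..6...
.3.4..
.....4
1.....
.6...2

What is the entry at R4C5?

R3C3 = 2 (sole candidate).
R2C4 = 3 (sole candidate).
R6C4 = 1 (sole candidate).
R2C5 = 4 (hidden single in row 2).
R4C5 = 1: in row 4, 1 can only go here (every other open cell in that row sees a 1).

1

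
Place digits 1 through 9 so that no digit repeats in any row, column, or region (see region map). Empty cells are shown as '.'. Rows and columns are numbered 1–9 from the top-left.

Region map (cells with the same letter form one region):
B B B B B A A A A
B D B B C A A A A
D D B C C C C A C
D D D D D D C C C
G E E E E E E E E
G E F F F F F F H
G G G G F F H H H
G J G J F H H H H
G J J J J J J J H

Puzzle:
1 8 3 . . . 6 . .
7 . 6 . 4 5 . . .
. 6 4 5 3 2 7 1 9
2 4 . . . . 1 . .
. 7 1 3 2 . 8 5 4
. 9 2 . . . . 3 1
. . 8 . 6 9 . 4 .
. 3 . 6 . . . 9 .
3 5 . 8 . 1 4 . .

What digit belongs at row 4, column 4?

row 2, column 2 = 1: row 2 has {4,5,6,7}; col 2 has {3,4,5,6,7,8,9}; region has {2,4,6} → only 1 remains.
row 3, column 1 = 8: row 3 has {1,2,3,4,5,6,7,9}; col 1 has {1,2,3,7}; region has {1,2,4,6} → only 8 remains.
row 5, column 6 = 6: row 5 has {1,2,3,4,5,7,8}; col 6 has {1,2,5,9}; region has {1,2,3,4,5,7,8,9} → only 6 remains.
row 6, column 7 = 5: row 6 has {1,2,3,9}; col 7 has {1,4,6,7,8}; region has {2,3,6,9} → only 5 remains.
row 7, column 1 = 5: row 7 has {4,6,8,9}; col 1 has {1,2,3,7,8}; region has {3,8} → only 5 remains.
row 7, column 2 = 2: row 7 has {4,5,6,8,9}; col 2 has {1,3,4,5,6,7,8,9}; region has {3,5,8} → only 2 remains.
row 7, column 7 = 3: row 7 has {2,4,5,6,8,9}; col 7 has {1,4,5,6,7,8}; region has {1,4,9} → only 3 remains.
row 7, column 9 = 7: row 7 has {2,3,4,5,6,8,9}; col 9 has {1,4,9}; region has {1,3,4,9} → only 7 remains.
row 8, column 1 = 4: row 8 has {3,6,9}; col 1 has {1,2,3,5,7,8}; region has {2,3,5,8} → only 4 remains.
row 8, column 3 = 7: row 8 has {3,4,6,9}; col 3 has {1,2,3,4,6,8}; region has {2,3,4,5,8} → only 7 remains.
row 8, column 6 = 8: row 8 has {3,4,6,7,9}; col 6 has {1,2,5,6,9}; region has {1,3,4,7,9} → only 8 remains.
row 8, column 7 = 2: row 8 has {3,4,6,7,8,9}; col 7 has {1,3,4,5,6,7,8}; region has {1,3,4,7,8,9} → only 2 remains.
row 8, column 9 = 5: row 8 has {2,3,4,6,7,8,9}; col 9 has {1,4,7,9}; region has {1,2,3,4,7,8,9} → only 5 remains.
row 9, column 3 = 9: row 9 has {1,3,4,5,8}; col 3 has {1,2,3,4,6,7,8}; region has {1,3,4,5,6,8} → only 9 remains.
row 9, column 5 = 7: row 9 has {1,3,4,5,8,9}; col 5 has {2,3,4,6}; region has {1,3,4,5,6,8,9} → only 7 remains.
row 9, column 8 = 2: row 9 has {1,3,4,5,7,8,9}; col 8 has {1,3,4,5,9}; region has {1,3,4,5,6,7,8,9} → only 2 remains.
row 9, column 9 = 6: row 9 has {1,2,3,4,5,7,8,9}; col 9 has {1,4,5,7,9}; region has {1,2,3,4,5,7,8,9} → only 6 remains.
row 1, column 8 = 7: row 1 has {1,3,6,8}; col 8 has {1,2,3,4,5,9}; region has {1,5,6} → only 7 remains.
row 1, column 9 = 2: row 1 has {1,3,6,7,8}; col 9 has {1,4,5,6,7,9}; region has {1,5,6,7} → only 2 remains.
row 2, column 7 = 9: row 2 has {1,4,5,6,7}; col 7 has {1,2,3,4,5,6,7,8}; region has {1,2,5,6,7} → only 9 remains.
row 2, column 8 = 8: row 2 has {1,4,5,6,7,9}; col 8 has {1,2,3,4,5,7,9}; region has {1,2,5,6,7,9} → only 8 remains.
row 2, column 9 = 3: row 2 has {1,4,5,6,7,8,9}; col 9 has {1,2,4,5,6,7,9}; region has {1,2,5,6,7,8,9} → only 3 remains.
row 4, column 3 = 5: row 4 has {1,2,4}; col 3 has {1,2,3,4,6,7,8,9}; region has {1,2,4,6,8} → only 5 remains.
row 4, column 5 = 9: row 4 has {1,2,4,5}; col 5 has {2,3,4,6,7}; region has {1,2,4,5,6,8} → only 9 remains.
row 4, column 8 = 6: row 4 has {1,2,4,5,9}; col 8 has {1,2,3,4,5,7,8,9}; region has {1,2,3,4,5,7,9} → only 6 remains.
row 4, column 9 = 8: row 4 has {1,2,4,5,6,9}; col 9 has {1,2,3,4,5,6,7,9}; region has {1,2,3,4,5,6,7,9} → only 8 remains.
row 5, column 1 = 9: row 5 has {1,2,3,4,5,6,7,8}; col 1 has {1,2,3,4,5,7,8}; region has {2,3,4,5,7,8} → only 9 remains.
row 6, column 1 = 6: row 6 has {1,2,3,5,9}; col 1 has {1,2,3,4,5,7,8,9}; region has {2,3,4,5,7,8,9} → only 6 remains.
row 6, column 5 = 8: row 6 has {1,2,3,5,6,9}; col 5 has {2,3,4,6,7,9}; region has {2,3,5,6,9} → only 8 remains.
row 7, column 4 = 1: row 7 has {2,3,4,5,6,7,8,9}; col 4 has {3,5,6,8}; region has {2,3,4,5,6,7,8,9} → only 1 remains.
row 8, column 5 = 1: row 8 has {2,3,4,5,6,7,8,9}; col 5 has {2,3,4,6,7,8,9}; region has {2,3,5,6,8,9} → only 1 remains.
row 1, column 4 = 9: row 1 has {1,2,3,6,7,8}; col 4 has {1,3,5,6,8}; region has {1,3,4,6,7,8} → only 9 remains.
row 1, column 5 = 5: row 1 has {1,2,3,6,7,8,9}; col 5 has {1,2,3,4,6,7,8,9}; region has {1,3,4,6,7,8,9} → only 5 remains.
row 1, column 6 = 4: row 1 has {1,2,3,5,6,7,8,9}; col 6 has {1,2,5,6,8,9}; region has {1,2,3,5,6,7,8,9} → only 4 remains.
row 2, column 4 = 2: row 2 has {1,3,4,5,6,7,8,9}; col 4 has {1,3,5,6,8,9}; region has {1,3,4,5,6,7,8,9} → only 2 remains.
row 4, column 4 = 7: row 4 has {1,2,4,5,6,8,9}; col 4 has {1,2,3,5,6,8,9}; region has {1,2,4,5,6,8,9} → only 7 remains.

7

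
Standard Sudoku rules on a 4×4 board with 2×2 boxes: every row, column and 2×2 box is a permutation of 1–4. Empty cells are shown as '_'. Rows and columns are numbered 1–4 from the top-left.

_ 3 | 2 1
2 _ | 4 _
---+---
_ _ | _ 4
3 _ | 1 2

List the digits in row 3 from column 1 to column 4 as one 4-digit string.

R1C1 = 4: row 1 has {1,2,3}; col 1 has {2,3}; box has {2,3} → only 4 remains.
R2C2 = 1: row 2 has {2,4}; col 2 has {3}; box has {2,3,4} → only 1 remains.
R2C4 = 3: row 2 has {1,2,4}; col 4 has {1,2,4}; box has {1,2,4} → only 3 remains.
R3C1 = 1: row 3 has {4}; col 1 has {2,3,4}; box has {3} → only 1 remains.
R3C2 = 2: row 3 has {1,4}; col 2 has {1,3}; box has {1,3} → only 2 remains.
R3C3 = 3: row 3 has {1,2,4}; col 3 has {1,2,4}; box has {1,2,4} → only 3 remains.

1234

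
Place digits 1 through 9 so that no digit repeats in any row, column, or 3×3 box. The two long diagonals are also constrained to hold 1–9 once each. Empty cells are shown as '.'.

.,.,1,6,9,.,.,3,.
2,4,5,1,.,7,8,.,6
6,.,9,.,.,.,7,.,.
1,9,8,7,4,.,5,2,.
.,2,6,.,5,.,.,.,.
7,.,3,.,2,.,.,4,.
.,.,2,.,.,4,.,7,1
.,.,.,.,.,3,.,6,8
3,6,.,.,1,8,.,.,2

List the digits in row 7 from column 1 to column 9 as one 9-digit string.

r1c1 = 8: row 1 has {1,3,6,9}; col 1 has {1,2,3,6,7}; box has {1,2,4,5,6,9}; main diagonal has {2,4,5,6,7,9} → only 8 remains.
r1c2 = 7: row 1 has {1,3,6,8,9}; col 2 has {2,4,6,9}; box has {1,2,4,5,6,8,9} → only 7 remains.
r1c9 = 4: row 1 has {1,3,6,7,8,9}; col 9 has {1,2,6,8}; box has {3,6,7,8}; anti-diagonal has {2,3,5,7} → only 4 remains.
r2c5 = 3: row 2 has {1,2,4,5,6,7,8}; col 5 has {1,2,4,5,9}; box has {1,6,7,9} → only 3 remains.
r2c8 = 9: row 2 has {1,2,3,4,5,6,7,8}; col 8 has {2,3,4,6,7}; box has {3,4,6,7,8}; anti-diagonal has {2,3,4,5,7} → only 9 remains.
r3c2 = 3: row 3 has {6,7,9}; col 2 has {2,4,6,7,9}; box has {1,2,4,5,6,7,8,9} → only 3 remains.
r3c5 = 8: row 3 has {3,6,7,9}; col 5 has {1,2,3,4,5,9}; box has {1,3,6,7,9} → only 8 remains.
r3c9 = 5: row 3 has {3,6,7,8,9}; col 9 has {1,2,4,6,8}; box has {3,4,6,7,8,9} → only 5 remains.
r4c6 = 6: row 4 has {1,2,4,5,7,8,9}; col 6 has {3,4,7,8}; box has {2,4,5,7}; anti-diagonal has {2,3,4,5,7,9} → only 6 remains.
r4c9 = 3: row 4 has {1,2,4,5,6,7,8,9}; col 9 has {1,2,4,5,6,8}; box has {2,4,5} → only 3 remains.
r5c1 = 4: row 5 has {2,5,6}; col 1 has {1,2,3,6,7,8}; box has {1,2,3,6,7,8,9} → only 4 remains.
r6c2 = 5: row 6 has {2,3,4,7}; col 2 has {2,3,4,6,7,9}; box has {1,2,3,4,6,7,8,9} → only 5 remains.
r6c4 = 8: row 6 has {2,3,4,5,7}; col 4 has {1,6,7}; box has {2,4,5,6,7}; anti-diagonal has {2,3,4,5,6,7,9} → only 8 remains.
r6c6 = 1: row 6 has {2,3,4,5,7,8}; col 6 has {3,4,6,7,8}; box has {2,4,5,6,7,8}; main diagonal has {2,4,5,6,7,8,9} → only 1 remains.
r6c9 = 9: row 6 has {1,2,3,4,5,7,8}; col 9 has {1,2,3,4,5,6,8}; box has {2,3,4,5} → only 9 remains.
r7c2 = 8: row 7 has {1,2,4,7}; col 2 has {2,3,4,5,6,7,9}; box has {2,3,6} → only 8 remains.
r7c5 = 6: row 7 has {1,2,4,7,8}; col 5 has {1,2,3,4,5,8,9}; box has {1,3,4,8} → only 6 remains.
r7c7 = 3: row 7 has {1,2,4,6,7,8}; col 7 has {5,7,8}; box has {1,2,6,7,8}; main diagonal has {1,2,4,5,6,7,8,9} → only 3 remains.
r8c2 = 1: row 8 has {3,6,8}; col 2 has {2,3,4,5,6,7,8,9}; box has {2,3,6,8}; anti-diagonal has {2,3,4,5,6,7,8,9} → only 1 remains.
r8c5 = 7: row 8 has {1,3,6,8}; col 5 has {1,2,3,4,5,6,8,9}; box has {1,3,4,6,8} → only 7 remains.
r9c8 = 5: row 9 has {1,2,3,6,8}; col 8 has {2,3,4,6,7,9}; box has {1,2,3,6,7,8} → only 5 remains.
r1c7 = 2: row 1 has {1,3,4,6,7,8,9}; col 7 has {3,5,7,8}; box has {3,4,5,6,7,8,9} → only 2 remains.
r3c6 = 2: row 3 has {3,5,6,7,8,9}; col 6 has {1,3,4,6,7,8}; box has {1,3,6,7,8,9} → only 2 remains.
r3c8 = 1: row 3 has {2,3,5,6,7,8,9}; col 8 has {2,3,4,5,6,7,9}; box has {2,3,4,5,6,7,8,9} → only 1 remains.
r5c6 = 9: row 5 has {2,4,5,6}; col 6 has {1,2,3,4,6,7,8}; box has {1,2,4,5,6,7,8} → only 9 remains.
r5c7 = 1: row 5 has {2,4,5,6,9}; col 7 has {2,3,5,7,8}; box has {2,3,4,5,9} → only 1 remains.
r5c8 = 8: row 5 has {1,2,4,5,6,9}; col 8 has {1,2,3,4,5,6,7,9}; box has {1,2,3,4,5,9} → only 8 remains.
r5c9 = 7: row 5 has {1,2,4,5,6,8,9}; col 9 has {1,2,3,4,5,6,8,9}; box has {1,2,3,4,5,8,9} → only 7 remains.
r6c7 = 6: row 6 has {1,2,3,4,5,7,8,9}; col 7 has {1,2,3,5,7,8}; box has {1,2,3,4,5,7,8,9} → only 6 remains.
r8c3 = 4: row 8 has {1,3,6,7,8}; col 3 has {1,2,3,5,6,8,9}; box has {1,2,3,6,8} → only 4 remains.
r8c7 = 9: row 8 has {1,3,4,6,7,8}; col 7 has {1,2,3,5,6,7,8}; box has {1,2,3,5,6,7,8} → only 9 remains.
r9c3 = 7: row 9 has {1,2,3,5,6,8}; col 3 has {1,2,3,4,5,6,8,9}; box has {1,2,3,4,6,8} → only 7 remains.
r9c4 = 9: row 9 has {1,2,3,5,6,7,8}; col 4 has {1,6,7,8}; box has {1,3,4,6,7,8} → only 9 remains.
r9c7 = 4: row 9 has {1,2,3,5,6,7,8,9}; col 7 has {1,2,3,5,6,7,8,9}; box has {1,2,3,5,6,7,8,9} → only 4 remains.
r1c6 = 5: row 1 has {1,2,3,4,6,7,8,9}; col 6 has {1,2,3,4,6,7,8,9}; box has {1,2,3,6,7,8,9} → only 5 remains.
r3c4 = 4: row 3 has {1,2,3,5,6,7,8,9}; col 4 has {1,6,7,8,9}; box has {1,2,3,5,6,7,8,9} → only 4 remains.
r5c4 = 3: row 5 has {1,2,4,5,6,7,8,9}; col 4 has {1,4,6,7,8,9}; box has {1,2,4,5,6,7,8,9} → only 3 remains.
r7c4 = 5: row 7 has {1,2,3,4,6,7,8}; col 4 has {1,3,4,6,7,8,9}; box has {1,3,4,6,7,8,9} → only 5 remains.
r8c1 = 5: row 8 has {1,3,4,6,7,8,9}; col 1 has {1,2,3,4,6,7,8}; box has {1,2,3,4,6,7,8} → only 5 remains.
r8c4 = 2: row 8 has {1,3,4,5,6,7,8,9}; col 4 has {1,3,4,5,6,7,8,9}; box has {1,3,4,5,6,7,8,9} → only 2 remains.
r7c1 = 9: row 7 has {1,2,3,4,5,6,7,8}; col 1 has {1,2,3,4,5,6,7,8}; box has {1,2,3,4,5,6,7,8} → only 9 remains.

982564371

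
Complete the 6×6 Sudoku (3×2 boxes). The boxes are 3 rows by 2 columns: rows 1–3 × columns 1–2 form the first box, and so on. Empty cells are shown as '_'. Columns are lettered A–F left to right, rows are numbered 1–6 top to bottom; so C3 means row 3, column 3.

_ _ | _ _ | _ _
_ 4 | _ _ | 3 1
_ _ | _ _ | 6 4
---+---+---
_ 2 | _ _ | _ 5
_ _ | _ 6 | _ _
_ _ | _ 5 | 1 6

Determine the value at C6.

2

F1 = 2: row 1 has {}; col 6 has {1,4,5,6}; box has {1,3,4,6} → only 2 remains.
D2 = 2: row 2 has {1,3,4}; col 4 has {5,6}; box has {} → only 2 remains.
E4 = 4: row 4 has {2,5}; col 5 has {1,3,6}; box has {1,5,6} → only 4 remains.
E5 = 2: row 5 has {6}; col 5 has {1,3,4,6}; box has {1,4,5,6} → only 2 remains.
F5 = 3: row 5 has {2,6}; col 6 has {1,2,4,5,6}; box has {1,2,4,5,6} → only 3 remains.
B6 = 3: row 6 has {1,5,6}; col 2 has {2,4}; box has {2} → only 3 remains.
E1 = 5: row 1 has {2}; col 5 has {1,2,3,4,6}; box has {1,2,3,4,6} → only 5 remains.
A6 = 4: row 6 has {1,3,5,6}; col 1 has {}; box has {2,3} → only 4 remains.
C6 = 2: row 6 has {1,3,4,5,6}; col 3 has {}; box has {5,6} → only 2 remains.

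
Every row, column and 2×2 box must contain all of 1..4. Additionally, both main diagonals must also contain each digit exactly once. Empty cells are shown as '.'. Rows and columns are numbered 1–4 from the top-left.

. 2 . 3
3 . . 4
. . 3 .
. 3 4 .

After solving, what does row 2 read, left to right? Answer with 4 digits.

row 1, column 3 = 1: row 1 has {2,3}; col 3 has {3,4}; box has {3,4} → only 1 remains.
row 2, column 2 = 1: row 2 has {3,4}; col 2 has {2,3}; box has {2,3}; main diagonal has {3} → only 1 remains.
row 2, column 3 = 2: row 2 has {1,3,4}; col 3 has {1,3,4}; box has {1,3,4}; anti-diagonal has {3} → only 2 remains.

3124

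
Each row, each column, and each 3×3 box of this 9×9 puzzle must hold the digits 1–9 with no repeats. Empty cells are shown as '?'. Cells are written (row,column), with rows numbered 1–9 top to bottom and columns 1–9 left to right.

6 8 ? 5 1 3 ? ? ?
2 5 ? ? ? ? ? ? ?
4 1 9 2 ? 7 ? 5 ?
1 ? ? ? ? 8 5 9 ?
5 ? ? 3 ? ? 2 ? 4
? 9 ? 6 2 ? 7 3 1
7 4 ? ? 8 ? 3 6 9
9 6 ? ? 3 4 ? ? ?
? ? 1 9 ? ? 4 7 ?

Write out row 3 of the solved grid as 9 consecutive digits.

419267853

(1,3) = 7: row 1 has {1,3,5,6,8}; col 3 has {1,9}; box has {1,2,4,5,6,8,9} → only 7 remains.
(1,7) = 9: row 1 has {1,3,5,6,7,8}; col 7 has {2,3,4,5,7}; box has {5} → only 9 remains.
(1,9) = 2: row 1 has {1,3,5,6,7,8,9}; col 9 has {1,4,9}; box has {5,9} → only 2 remains.
(2,3) = 3: row 2 has {2,5}; col 3 has {1,7,9}; box has {1,2,4,5,6,7,8,9} → only 3 remains.
(3,5) = 6: row 3 has {1,2,4,5,7,9}; col 5 has {1,2,3,8}; box has {1,2,3,5,7} → only 6 remains.
(3,7) = 8: row 3 has {1,2,4,5,6,7,9}; col 7 has {2,3,4,5,7,9}; box has {2,5,9} → only 8 remains.
(3,9) = 3: row 3 has {1,2,4,5,6,7,8,9}; col 9 has {1,2,4,9}; box has {2,5,8,9} → only 3 remains.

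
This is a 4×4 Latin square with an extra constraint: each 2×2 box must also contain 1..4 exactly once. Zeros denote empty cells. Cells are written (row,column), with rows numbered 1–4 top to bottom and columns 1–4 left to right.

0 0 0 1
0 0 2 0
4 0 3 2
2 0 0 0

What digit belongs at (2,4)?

3

(1,1) = 3: row 1 has {1}; col 1 has {2,4}; box has {} → only 3 remains.
(1,3) = 4: row 1 has {1,3}; col 3 has {2,3}; box has {1,2} → only 4 remains.
(2,1) = 1: row 2 has {2}; col 1 has {2,3,4}; box has {3} → only 1 remains.
(2,2) = 4: row 2 has {1,2}; col 2 has {}; box has {1,3} → only 4 remains.
(2,4) = 3: row 2 has {1,2,4}; col 4 has {1,2}; box has {1,2,4} → only 3 remains.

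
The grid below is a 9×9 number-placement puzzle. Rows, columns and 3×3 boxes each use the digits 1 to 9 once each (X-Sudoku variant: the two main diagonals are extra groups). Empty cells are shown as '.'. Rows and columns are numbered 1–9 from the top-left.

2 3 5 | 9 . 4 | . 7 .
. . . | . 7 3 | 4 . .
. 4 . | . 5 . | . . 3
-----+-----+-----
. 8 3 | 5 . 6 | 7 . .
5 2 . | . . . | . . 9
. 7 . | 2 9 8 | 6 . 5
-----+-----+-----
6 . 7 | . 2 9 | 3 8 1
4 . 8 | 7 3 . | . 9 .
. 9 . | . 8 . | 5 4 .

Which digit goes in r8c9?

r1c9 = 8 (sole candidate).
r6c1 = 1 (sole candidate).
r6c3 = 4 (sole candidate).
r6c8 = 3 (sole candidate).
r7c2 = 5 (sole candidate).
r7c4 = 4 (sole candidate).
r8c2 = 1 (sole candidate).
r8c6 = 5 (sole candidate).
r8c7 = 2 (sole candidate).
r8c9 = 6: row 8 has {1,2,3,4,5,7,8,9}; col 9 has {1,3,5,8,9}; box has {1,2,3,4,5,8,9} → only 6 remains.

6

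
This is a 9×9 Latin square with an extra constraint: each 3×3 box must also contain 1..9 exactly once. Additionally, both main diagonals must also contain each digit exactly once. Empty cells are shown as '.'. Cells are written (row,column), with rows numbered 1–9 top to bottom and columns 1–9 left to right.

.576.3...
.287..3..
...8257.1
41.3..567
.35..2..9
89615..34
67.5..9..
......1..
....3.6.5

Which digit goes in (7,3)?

3

(1,1) = 1: row 1 has {3,5,6,7}; col 1 has {4,6,8}; box has {2,5,7,8}; main diagonal has {2,3,5,9} → only 1 remains.
(2,1) = 9: row 2 has {2,3,7,8}; col 1 has {1,4,6,8}; box has {1,2,5,7,8} → only 9 remains.
(2,9) = 6: row 2 has {2,3,7,8,9}; col 9 has {1,4,5,7,9}; box has {1,3,7} → only 6 remains.
(3,1) = 3: row 3 has {1,2,5,7,8}; col 1 has {1,4,6,8,9}; box has {1,2,5,7,8,9} → only 3 remains.
(3,3) = 4: row 3 has {1,2,3,5,7,8}; col 3 has {5,6,7,8}; box has {1,2,3,5,7,8,9}; main diagonal has {1,2,3,5,9} → only 4 remains.
(3,8) = 9: row 3 has {1,2,3,4,5,7,8}; col 8 has {3,6}; box has {1,3,6,7} → only 9 remains.
(4,3) = 2: row 4 has {1,3,4,5,6,7}; col 3 has {4,5,6,7,8}; box has {1,3,4,5,6,8,9} → only 2 remains.
(5,1) = 7: row 5 has {2,3,5,9}; col 1 has {1,3,4,6,8,9}; box has {1,2,3,4,5,6,8,9} → only 7 remains.
(5,4) = 4: row 5 has {2,3,5,7,9}; col 4 has {1,3,5,6,7,8}; box has {1,2,3,5} → only 4 remains.
(5,7) = 8: row 5 has {2,3,4,5,7,9}; col 7 has {1,3,5,6,7,9}; box has {3,4,5,6,7,9} → only 8 remains.
(5,8) = 1: row 5 has {2,3,4,5,7,8,9}; col 8 has {3,6,9}; box has {3,4,5,6,7,8,9} → only 1 remains.
(6,6) = 7: row 6 has {1,3,4,5,6,8,9}; col 6 has {2,3,5}; box has {1,2,3,4,5}; main diagonal has {1,2,3,4,5,9} → only 7 remains.
(6,7) = 2: row 6 has {1,3,4,5,6,7,8,9}; col 7 has {1,3,5,6,7,8,9}; box has {1,3,4,5,6,7,8,9} → only 2 remains.
(7,3) = 3: row 7 has {5,6,7,9}; col 3 has {2,4,5,6,7,8}; box has {6,7}; anti-diagonal has {1,7} → only 3 remains.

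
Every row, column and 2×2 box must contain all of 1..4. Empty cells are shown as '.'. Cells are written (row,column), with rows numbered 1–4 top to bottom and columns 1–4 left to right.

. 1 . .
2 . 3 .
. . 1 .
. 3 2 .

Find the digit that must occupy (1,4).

2

(1,3) = 4: row 1 has {1}; col 3 has {1,2,3}; box has {3} → only 4 remains.
(1,4) = 2: row 1 has {1,4}; col 4 has {}; box has {3,4} → only 2 remains.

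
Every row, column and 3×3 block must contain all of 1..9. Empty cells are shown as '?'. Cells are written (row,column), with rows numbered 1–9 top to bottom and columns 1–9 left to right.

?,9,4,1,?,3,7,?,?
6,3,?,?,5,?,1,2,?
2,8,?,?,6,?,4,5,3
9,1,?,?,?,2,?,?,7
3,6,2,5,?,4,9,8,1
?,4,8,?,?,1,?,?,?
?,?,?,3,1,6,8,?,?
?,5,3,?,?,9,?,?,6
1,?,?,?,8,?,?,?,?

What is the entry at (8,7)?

(1,1) = 5: row 1 has {1,3,4,7,9}; col 1 has {1,2,3,6,9}; box has {2,3,4,6,8,9} → only 5 remains.
(1,5) = 2: row 1 has {1,3,4,5,7,9}; col 5 has {1,5,6,8}; box has {1,3,5,6} → only 2 remains.
(1,8) = 6: row 1 has {1,2,3,4,5,7,9}; col 8 has {2,5,8}; box has {1,2,3,4,5,7} → only 6 remains.
(1,9) = 8: row 1 has {1,2,3,4,5,6,7,9}; col 9 has {1,3,6,7}; box has {1,2,3,4,5,6,7} → only 8 remains.
(2,3) = 7: row 2 has {1,2,3,5,6}; col 3 has {2,3,4,8}; box has {2,3,4,5,6,8,9} → only 7 remains.
(2,6) = 8: row 2 has {1,2,3,5,6,7}; col 6 has {1,2,3,4,6,9}; box has {1,2,3,5,6} → only 8 remains.
(2,9) = 9: row 2 has {1,2,3,5,6,7,8}; col 9 has {1,3,6,7,8}; box has {1,2,3,4,5,6,7,8} → only 9 remains.
(3,3) = 1: row 3 has {2,3,4,5,6,8}; col 3 has {2,3,4,7,8}; box has {2,3,4,5,6,7,8,9} → only 1 remains.
(3,6) = 7: row 3 has {1,2,3,4,5,6,8}; col 6 has {1,2,3,4,6,8,9}; box has {1,2,3,5,6,8} → only 7 remains.
(4,3) = 5: row 4 has {1,2,7,9}; col 3 has {1,2,3,4,7,8}; box has {1,2,3,4,6,8,9} → only 5 remains.
(4,5) = 3: row 4 has {1,2,5,7,9}; col 5 has {1,2,5,6,8}; box has {1,2,4,5} → only 3 remains.
(4,7) = 6: row 4 has {1,2,3,5,7,9}; col 7 has {1,4,7,8,9}; box has {1,7,8,9} → only 6 remains.
(4,8) = 4: row 4 has {1,2,3,5,6,7,9}; col 8 has {2,5,6,8}; box has {1,6,7,8,9} → only 4 remains.
(5,5) = 7: row 5 has {1,2,3,4,5,6,8,9}; col 5 has {1,2,3,5,6,8}; box has {1,2,3,4,5} → only 7 remains.
(6,1) = 7: row 6 has {1,4,8}; col 1 has {1,2,3,5,6,9}; box has {1,2,3,4,5,6,8,9} → only 7 remains.
(6,5) = 9: row 6 has {1,4,7,8}; col 5 has {1,2,3,5,6,7,8}; box has {1,2,3,4,5,7} → only 9 remains.
(6,8) = 3: row 6 has {1,4,7,8,9}; col 8 has {2,4,5,6,8}; box has {1,4,6,7,8,9} → only 3 remains.
(7,1) = 4: row 7 has {1,3,6,8}; col 1 has {1,2,3,5,6,7,9}; box has {1,3,5} → only 4 remains.
(7,3) = 9: row 7 has {1,3,4,6,8}; col 3 has {1,2,3,4,5,7,8}; box has {1,3,4,5} → only 9 remains.
(7,8) = 7: row 7 has {1,3,4,6,8,9}; col 8 has {2,3,4,5,6,8}; box has {6,8} → only 7 remains.
(8,1) = 8: row 8 has {3,5,6,9}; col 1 has {1,2,3,4,5,6,7,9}; box has {1,3,4,5,9} → only 8 remains.
(8,5) = 4: row 8 has {3,5,6,8,9}; col 5 has {1,2,3,5,6,7,8,9}; box has {1,3,6,8,9} → only 4 remains.
(8,7) = 2: row 8 has {3,4,5,6,8,9}; col 7 has {1,4,6,7,8,9}; box has {6,7,8} → only 2 remains.

2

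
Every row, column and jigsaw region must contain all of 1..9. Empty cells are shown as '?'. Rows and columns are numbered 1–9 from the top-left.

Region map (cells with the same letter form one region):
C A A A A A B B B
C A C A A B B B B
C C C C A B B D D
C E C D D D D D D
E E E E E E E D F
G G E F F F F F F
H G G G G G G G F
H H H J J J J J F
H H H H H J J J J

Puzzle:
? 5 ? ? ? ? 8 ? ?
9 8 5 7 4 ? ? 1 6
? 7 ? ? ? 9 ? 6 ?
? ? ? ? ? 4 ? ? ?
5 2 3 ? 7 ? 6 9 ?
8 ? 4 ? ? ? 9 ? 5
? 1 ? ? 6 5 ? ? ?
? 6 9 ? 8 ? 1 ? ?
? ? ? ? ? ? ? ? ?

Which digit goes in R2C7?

R4C2 = 9: row 4 has {4}; col 2 has {1,2,5,6,7,8}; region has {2,3,4,5,6,7} → only 9 remains.
R6C2 = 3: row 6 has {4,5,8,9}; col 2 has {1,2,5,6,7,8,9}; region has {1,5,6,8} → only 3 remains.
R9C2 = 4: row 9 has {}; col 2 has {1,2,3,5,6,7,8,9}; region has {6,9} → only 4 remains.
R3C7 = 5: in row 3, 5 can only go here (every other open cell in that row sees a 5).
R5C9 = 4: in row 5, 4 can only go here (every other open cell in that row sees a 4).
R7C9 = 8: in row 7, 8 can only go here (every other open cell in that row sees an 8).
R7C4 = 9: in row 7, 9 can only go here (every other open cell in that row sees a 9).
R1C5 = 9: in row 1, 9 can only go here (every other open cell in that row sees a 9).
R7C1 = 3: in row 7, 3 can only go here (every other open cell in that row sees a 3).
R9C6 = 6: in row 9, 6 can only go here (every other open cell in that row sees a 6).
R9C9 = 9: in row 9, 9 can only go here (every other open cell in that row sees a 9).
R6C4 = 6: in row 6, 6 can only go here (every other open cell in that row sees a 6).
R5C6 = 8: in column 6, 8 can only go here (every other open cell in that column sees an 8).
R5C4 = 1: row 5 has {2,3,4,5,6,7,8,9}; col 4 has {6,7,9}; region has {2,3,4,5,6,7,8,9} → only 1 remains.
R7C7 = 4: in column 7, 4 can only go here (every other open cell in that column sees a 4).
R4C8 = 8: in column 8, 8 can only go here (every other open cell in that column sees an 8).
R1C3 = 6: in region A, 6 can only go here (every other open cell in that region sees a 6).
R4C1 = 6: in row 4, 6 can only go here (every other open cell in that row sees a 6).
R1C8 = 4: in region B, 4 can only go here (every other open cell in that region sees a 4).
R1C9 = 7: in row 1, 7 can only go here (every other open cell in that row sees a 7).
R4C7 = 7: in row 4, 7 can only go here (every other open cell in that row sees a 7).
R8C4 = 4: in row 8, 4 can only go here (every other open cell in that row sees a 4).
R3C1 = 4: in row 3, 4 can only go here (every other open cell in that row sees a 4).
R8C8 = 5: in row 8, 5 can only go here (every other open cell in that row sees a 5).
R9C8 = 3: in column 8, 3 can only go here (every other open cell in that column sees a 3).
R9C7 = 2: row 9 has {3,4,6,9}; col 7 has {1,4,5,6,7,8,9}; region has {1,3,4,5,6,8,9} → only 2 remains.
R2C7 = 3: row 2 has {1,4,5,6,7,8,9}; col 7 has {1,2,4,5,6,7,8,9}; region has {1,4,5,6,7,8,9} → only 3 remains.

3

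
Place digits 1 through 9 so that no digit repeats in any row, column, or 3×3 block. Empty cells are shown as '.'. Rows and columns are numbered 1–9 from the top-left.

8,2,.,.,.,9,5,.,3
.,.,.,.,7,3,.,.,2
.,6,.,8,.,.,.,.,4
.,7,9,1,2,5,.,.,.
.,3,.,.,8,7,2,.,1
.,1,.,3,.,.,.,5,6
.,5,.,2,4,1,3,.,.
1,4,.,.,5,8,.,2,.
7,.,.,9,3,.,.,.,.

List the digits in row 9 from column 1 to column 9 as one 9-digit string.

782936145

R2C2 = 9: row 2 has {2,3,7}; col 2 has {1,2,3,4,5,6,7}; box has {2,6,8} → only 9 remains.
R3C5 = 1: row 3 has {4,6,8}; col 5 has {2,3,4,5,7,8}; box has {3,7,8,9} → only 1 remains.
R3C6 = 2: row 3 has {1,4,6,8}; col 6 has {1,3,5,7,8,9}; box has {1,3,7,8,9} → only 2 remains.
R4C9 = 8: row 4 has {1,2,5,7,9}; col 9 has {1,2,3,4,6}; box has {1,2,5,6} → only 8 remains.
R6C5 = 9: row 6 has {1,3,5,6}; col 5 has {1,2,3,4,5,7,8}; box has {1,2,3,5,7,8} → only 9 remains.
R6C6 = 4: row 6 has {1,3,5,6,9}; col 6 has {1,2,3,5,7,8,9}; box has {1,2,3,5,7,8,9} → only 4 remains.
R6C7 = 7: row 6 has {1,3,4,5,6,9}; col 7 has {2,3,5}; box has {1,2,5,6,8} → only 7 remains.
R9C2 = 8: row 9 has {3,7,9}; col 2 has {1,2,3,4,5,6,7,9}; box has {1,4,5,7} → only 8 remains.
R9C6 = 6: row 9 has {3,7,8,9}; col 6 has {1,2,3,4,5,7,8,9}; box has {1,2,3,4,5,8,9} → only 6 remains.
R9C9 = 5: row 9 has {3,6,7,8,9}; col 9 has {1,2,3,4,6,8}; box has {2,3} → only 5 remains.
R1C5 = 6: row 1 has {2,3,5,8,9}; col 5 has {1,2,3,4,5,7,8,9}; box has {1,2,3,7,8,9} → only 6 remains.
R3C7 = 9: row 3 has {1,2,4,6,8}; col 7 has {2,3,5,7}; box has {2,3,4,5} → only 9 remains.
R3C8 = 7: row 3 has {1,2,4,6,8,9}; col 8 has {2,5}; box has {2,3,4,5,9} → only 7 remains.
R4C7 = 4: row 4 has {1,2,5,7,8,9}; col 7 has {2,3,5,7,9}; box has {1,2,5,6,7,8} → only 4 remains.
R4C8 = 3: row 4 has {1,2,4,5,7,8,9}; col 8 has {2,5,7}; box has {1,2,4,5,6,7,8} → only 3 remains.
R5C4 = 6: row 5 has {1,2,3,7,8}; col 4 has {1,2,3,8,9}; box has {1,2,3,4,5,7,8,9} → only 6 remains.
R5C8 = 9: row 5 has {1,2,3,6,7,8}; col 8 has {2,3,5,7}; box has {1,2,3,4,5,6,7,8} → only 9 remains.
R6C1 = 2: row 6 has {1,3,4,5,6,7,9}; col 1 has {1,7,8}; box has {1,3,7,9} → only 2 remains.
R6C3 = 8: row 6 has {1,2,3,4,5,6,7,9}; col 3 has {9}; box has {1,2,3,7,9} → only 8 remains.
R7C3 = 6: row 7 has {1,2,3,4,5}; col 3 has {8,9}; box has {1,4,5,7,8} → only 6 remains.
R7C8 = 8: row 7 has {1,2,3,4,5,6}; col 8 has {2,3,5,7,9}; box has {2,3,5} → only 8 remains.
R8C3 = 3: row 8 has {1,2,4,5,8}; col 3 has {6,8,9}; box has {1,4,5,6,7,8} → only 3 remains.
R8C4 = 7: row 8 has {1,2,3,4,5,8}; col 4 has {1,2,3,6,8,9}; box has {1,2,3,4,5,6,8,9} → only 7 remains.
R8C7 = 6: row 8 has {1,2,3,4,5,7,8}; col 7 has {2,3,4,5,7,9}; box has {2,3,5,8} → only 6 remains.
R8C9 = 9: row 8 has {1,2,3,4,5,6,7,8}; col 9 has {1,2,3,4,5,6,8}; box has {2,3,5,6,8} → only 9 remains.
R9C3 = 2: row 9 has {3,5,6,7,8,9}; col 3 has {3,6,8,9}; box has {1,3,4,5,6,7,8} → only 2 remains.
R9C7 = 1: row 9 has {2,3,5,6,7,8,9}; col 7 has {2,3,4,5,6,7,9}; box has {2,3,5,6,8,9} → only 1 remains.
R9C8 = 4: row 9 has {1,2,3,5,6,7,8,9}; col 8 has {2,3,5,7,8,9}; box has {1,2,3,5,6,8,9} → only 4 remains.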